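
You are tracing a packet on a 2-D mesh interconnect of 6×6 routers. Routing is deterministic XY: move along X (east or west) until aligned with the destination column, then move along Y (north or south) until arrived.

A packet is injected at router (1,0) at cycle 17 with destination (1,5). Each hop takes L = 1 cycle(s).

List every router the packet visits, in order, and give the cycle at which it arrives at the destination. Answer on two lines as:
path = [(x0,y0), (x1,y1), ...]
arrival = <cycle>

path = [(1,0), (1,1), (1,2), (1,3), (1,4), (1,5)]
arrival = 22

[0] x=1 y=0 t=17
[1] x=1 y=1 t=18 →N
[2] x=1 y=2 t=19 →N
[3] x=1 y=3 t=20 →N
[4] x=1 y=4 t=21 →N
[5] x=1 y=5 t=22 →N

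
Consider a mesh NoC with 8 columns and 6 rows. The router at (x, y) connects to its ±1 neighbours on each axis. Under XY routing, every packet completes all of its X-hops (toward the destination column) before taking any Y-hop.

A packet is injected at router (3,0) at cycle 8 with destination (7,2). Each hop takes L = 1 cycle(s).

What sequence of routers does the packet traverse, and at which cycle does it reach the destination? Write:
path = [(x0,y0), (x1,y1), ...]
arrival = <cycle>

#0 — 3,0 | c8
#1 — 4,0 | c9 | E
#2 — 5,0 | c10 | E
#3 — 6,0 | c11 | E
#4 — 7,0 | c12 | E
#5 — 7,1 | c13 | N
#6 — 7,2 | c14 | N

path = [(3,0), (4,0), (5,0), (6,0), (7,0), (7,1), (7,2)]
arrival = 14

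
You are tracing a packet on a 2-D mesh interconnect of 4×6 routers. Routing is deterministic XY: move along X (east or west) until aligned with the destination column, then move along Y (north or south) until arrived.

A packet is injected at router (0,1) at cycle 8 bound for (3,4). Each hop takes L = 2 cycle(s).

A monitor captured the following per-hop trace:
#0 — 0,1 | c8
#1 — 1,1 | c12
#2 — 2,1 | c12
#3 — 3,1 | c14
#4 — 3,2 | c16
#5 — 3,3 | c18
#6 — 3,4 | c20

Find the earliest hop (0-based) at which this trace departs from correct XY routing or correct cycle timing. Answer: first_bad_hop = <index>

check 1→ d=(1,0) cyc+4: BAD: Δcyc=4≠L

first_bad_hop = 1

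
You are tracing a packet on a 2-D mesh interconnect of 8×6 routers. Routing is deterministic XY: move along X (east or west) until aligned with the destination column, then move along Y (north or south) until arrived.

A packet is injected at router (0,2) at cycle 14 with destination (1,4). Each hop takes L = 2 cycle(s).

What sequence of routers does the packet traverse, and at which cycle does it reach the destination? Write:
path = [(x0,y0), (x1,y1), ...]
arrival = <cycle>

path = [(0,2), (1,2), (1,3), (1,4)]
arrival = 20

t=14: at (0,2)
t=16: at (1,2) after E
t=18: at (1,3) after N
t=20: at (1,4) after N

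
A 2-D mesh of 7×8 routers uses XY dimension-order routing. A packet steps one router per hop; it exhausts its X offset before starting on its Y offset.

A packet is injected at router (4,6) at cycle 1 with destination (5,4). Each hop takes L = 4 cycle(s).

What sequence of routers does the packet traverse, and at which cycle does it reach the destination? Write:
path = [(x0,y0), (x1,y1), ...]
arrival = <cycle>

#0 — 4,6 | c1
#1 — 5,6 | c5 | E
#2 — 5,5 | c9 | S
#3 — 5,4 | c13 | S

path = [(4,6), (5,6), (5,5), (5,4)]
arrival = 13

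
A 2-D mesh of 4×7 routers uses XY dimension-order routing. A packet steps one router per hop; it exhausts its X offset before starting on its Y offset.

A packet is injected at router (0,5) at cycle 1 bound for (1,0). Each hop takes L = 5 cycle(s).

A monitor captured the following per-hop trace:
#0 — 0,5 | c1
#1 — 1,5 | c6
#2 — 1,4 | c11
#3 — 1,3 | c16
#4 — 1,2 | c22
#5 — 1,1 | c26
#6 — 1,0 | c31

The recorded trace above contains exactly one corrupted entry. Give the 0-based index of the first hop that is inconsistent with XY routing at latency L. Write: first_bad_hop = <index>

  1: Δx=+1 Δy=+0 Δt=5 [ok]
  2: Δx=+0 Δy=-1 Δt=5 [ok]
  3: Δx=+0 Δy=-1 Δt=5 [ok]
  4: Δx=+0 Δy=-1 Δt=6 [BAD: Δcyc=6≠L]

first_bad_hop = 4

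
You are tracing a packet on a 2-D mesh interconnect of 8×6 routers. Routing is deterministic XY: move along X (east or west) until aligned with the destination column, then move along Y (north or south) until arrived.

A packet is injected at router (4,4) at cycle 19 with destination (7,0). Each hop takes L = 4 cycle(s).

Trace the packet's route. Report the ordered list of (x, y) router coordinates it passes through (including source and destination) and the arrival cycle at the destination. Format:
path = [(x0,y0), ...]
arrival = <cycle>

path = [(4,4), (5,4), (6,4), (7,4), (7,3), (7,2), (7,1), (7,0)]
arrival = 47

#0 — 4,4 | c19
#1 — 5,4 | c23 | E
#2 — 6,4 | c27 | E
#3 — 7,4 | c31 | E
#4 — 7,3 | c35 | S
#5 — 7,2 | c39 | S
#6 — 7,1 | c43 | S
#7 — 7,0 | c47 | S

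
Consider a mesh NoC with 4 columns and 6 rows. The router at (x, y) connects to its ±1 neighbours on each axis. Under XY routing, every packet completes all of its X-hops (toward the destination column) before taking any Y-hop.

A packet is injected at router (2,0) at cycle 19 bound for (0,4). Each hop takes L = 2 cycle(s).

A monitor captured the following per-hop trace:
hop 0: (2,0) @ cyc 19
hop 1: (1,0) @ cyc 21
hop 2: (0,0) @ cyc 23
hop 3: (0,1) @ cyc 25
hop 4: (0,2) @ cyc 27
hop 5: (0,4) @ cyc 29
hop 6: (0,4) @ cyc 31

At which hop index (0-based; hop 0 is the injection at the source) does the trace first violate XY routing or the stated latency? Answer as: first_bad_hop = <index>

first_bad_hop = 5

[1] (-1,+0) / 2c ⇒ ok
[2] (-1,+0) / 2c ⇒ ok
[3] (+0,+1) / 2c ⇒ ok
[4] (+0,+1) / 2c ⇒ ok
[5] (+0,+2) / 2c ⇒ BAD: non-unit step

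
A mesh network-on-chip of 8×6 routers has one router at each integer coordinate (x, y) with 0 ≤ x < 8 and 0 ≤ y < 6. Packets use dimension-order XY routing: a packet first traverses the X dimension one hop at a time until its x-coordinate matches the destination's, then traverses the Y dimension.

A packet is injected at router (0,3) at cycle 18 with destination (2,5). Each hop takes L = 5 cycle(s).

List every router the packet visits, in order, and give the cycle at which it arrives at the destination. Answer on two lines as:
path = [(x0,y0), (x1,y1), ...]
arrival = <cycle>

path = [(0,3), (1,3), (2,3), (2,4), (2,5)]
arrival = 38

src (0,3)  cyc=18
E→(1,3)  cyc=23
E→(2,3)  cyc=28
N→(2,4)  cyc=33
N→(2,5)  cyc=38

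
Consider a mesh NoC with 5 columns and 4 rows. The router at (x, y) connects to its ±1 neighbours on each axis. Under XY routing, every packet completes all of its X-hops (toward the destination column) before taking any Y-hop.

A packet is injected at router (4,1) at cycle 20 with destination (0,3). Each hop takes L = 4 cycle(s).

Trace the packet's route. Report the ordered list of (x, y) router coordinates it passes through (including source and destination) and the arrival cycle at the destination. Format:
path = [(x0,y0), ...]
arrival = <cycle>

[0] x=4 y=1 t=20
[1] x=3 y=1 t=24 →W
[2] x=2 y=1 t=28 →W
[3] x=1 y=1 t=32 →W
[4] x=0 y=1 t=36 →W
[5] x=0 y=2 t=40 →N
[6] x=0 y=3 t=44 →N

path = [(4,1), (3,1), (2,1), (1,1), (0,1), (0,2), (0,3)]
arrival = 44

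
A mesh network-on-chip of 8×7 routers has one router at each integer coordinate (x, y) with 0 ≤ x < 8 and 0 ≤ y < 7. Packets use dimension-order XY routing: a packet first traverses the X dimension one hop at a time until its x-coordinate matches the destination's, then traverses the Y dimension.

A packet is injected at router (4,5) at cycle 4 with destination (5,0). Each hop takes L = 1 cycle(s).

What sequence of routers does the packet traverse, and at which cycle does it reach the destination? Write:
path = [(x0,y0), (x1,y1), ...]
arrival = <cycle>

path = [(4,5), (5,5), (5,4), (5,3), (5,2), (5,1), (5,0)]
arrival = 10

[0] x=4 y=5 t=4
[1] x=5 y=5 t=5 →E
[2] x=5 y=4 t=6 →S
[3] x=5 y=3 t=7 →S
[4] x=5 y=2 t=8 →S
[5] x=5 y=1 t=9 →S
[6] x=5 y=0 t=10 →S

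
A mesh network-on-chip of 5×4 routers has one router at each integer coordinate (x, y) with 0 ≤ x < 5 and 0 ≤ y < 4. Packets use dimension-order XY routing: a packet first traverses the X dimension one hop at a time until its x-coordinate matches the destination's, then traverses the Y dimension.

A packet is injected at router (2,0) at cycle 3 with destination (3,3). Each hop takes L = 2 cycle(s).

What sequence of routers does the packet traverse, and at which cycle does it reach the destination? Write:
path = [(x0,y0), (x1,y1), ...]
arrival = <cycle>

path = [(2,0), (3,0), (3,1), (3,2), (3,3)]
arrival = 11

t=3: at (2,0)
t=5: at (3,0) after E
t=7: at (3,1) after N
t=9: at (3,2) after N
t=11: at (3,3) after N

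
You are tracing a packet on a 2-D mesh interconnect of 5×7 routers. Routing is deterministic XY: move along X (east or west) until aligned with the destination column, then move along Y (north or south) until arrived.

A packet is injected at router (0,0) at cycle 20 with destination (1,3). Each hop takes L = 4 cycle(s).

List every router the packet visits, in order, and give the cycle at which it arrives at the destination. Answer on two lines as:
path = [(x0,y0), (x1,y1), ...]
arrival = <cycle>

src (0,0)  cyc=20
E→(1,0)  cyc=24
N→(1,1)  cyc=28
N→(1,2)  cyc=32
N→(1,3)  cyc=36

path = [(0,0), (1,0), (1,1), (1,2), (1,3)]
arrival = 36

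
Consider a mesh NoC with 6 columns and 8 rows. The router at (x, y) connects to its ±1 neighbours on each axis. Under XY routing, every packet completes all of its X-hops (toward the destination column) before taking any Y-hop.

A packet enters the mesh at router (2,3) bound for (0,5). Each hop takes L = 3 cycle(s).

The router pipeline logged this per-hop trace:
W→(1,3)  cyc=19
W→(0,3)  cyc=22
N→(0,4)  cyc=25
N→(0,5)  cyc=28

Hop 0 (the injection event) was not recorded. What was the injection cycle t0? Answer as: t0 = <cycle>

cyc[1] = 19 and cyc[k] = t0 + k·L for every k.
t0 = cyc[1] − L = 19 − 3 = 16.

t0 = 16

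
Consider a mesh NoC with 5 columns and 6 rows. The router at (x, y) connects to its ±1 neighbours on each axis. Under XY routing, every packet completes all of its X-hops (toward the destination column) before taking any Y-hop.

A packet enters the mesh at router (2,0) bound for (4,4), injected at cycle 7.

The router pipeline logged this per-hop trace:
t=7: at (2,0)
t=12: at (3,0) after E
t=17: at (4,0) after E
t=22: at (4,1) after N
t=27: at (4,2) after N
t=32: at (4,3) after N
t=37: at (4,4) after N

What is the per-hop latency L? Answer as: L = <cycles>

From hop 0 (7) to hop 1 (12): +5 cycles.
That increment is L by definition: L = 5.

L = 5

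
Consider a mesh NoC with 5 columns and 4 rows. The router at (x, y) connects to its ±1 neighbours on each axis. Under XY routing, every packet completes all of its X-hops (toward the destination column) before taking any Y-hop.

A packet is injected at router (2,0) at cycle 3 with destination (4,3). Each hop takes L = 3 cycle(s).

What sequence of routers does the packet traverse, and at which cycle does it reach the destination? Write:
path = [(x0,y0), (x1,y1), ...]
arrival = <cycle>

path = [(2,0), (3,0), (4,0), (4,1), (4,2), (4,3)]
arrival = 18

t=3: at (2,0)
t=6: at (3,0) after E
t=9: at (4,0) after E
t=12: at (4,1) after N
t=15: at (4,2) after N
t=18: at (4,3) after N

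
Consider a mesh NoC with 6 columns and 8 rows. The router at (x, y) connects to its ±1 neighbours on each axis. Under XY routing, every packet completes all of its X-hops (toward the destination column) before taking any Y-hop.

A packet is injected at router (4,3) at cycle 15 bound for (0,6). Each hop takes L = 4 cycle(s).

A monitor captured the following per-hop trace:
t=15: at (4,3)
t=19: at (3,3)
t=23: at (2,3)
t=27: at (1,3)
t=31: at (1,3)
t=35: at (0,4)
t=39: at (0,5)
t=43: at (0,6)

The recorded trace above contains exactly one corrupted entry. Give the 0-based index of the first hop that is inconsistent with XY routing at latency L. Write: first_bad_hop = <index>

first_bad_hop = 4

hop 1: step (-1,+0), +4 cyc — ok
hop 2: step (-1,+0), +4 cyc — ok
hop 3: step (-1,+0), +4 cyc — ok
hop 4: step (+0,+0), +4 cyc — BAD: non-unit step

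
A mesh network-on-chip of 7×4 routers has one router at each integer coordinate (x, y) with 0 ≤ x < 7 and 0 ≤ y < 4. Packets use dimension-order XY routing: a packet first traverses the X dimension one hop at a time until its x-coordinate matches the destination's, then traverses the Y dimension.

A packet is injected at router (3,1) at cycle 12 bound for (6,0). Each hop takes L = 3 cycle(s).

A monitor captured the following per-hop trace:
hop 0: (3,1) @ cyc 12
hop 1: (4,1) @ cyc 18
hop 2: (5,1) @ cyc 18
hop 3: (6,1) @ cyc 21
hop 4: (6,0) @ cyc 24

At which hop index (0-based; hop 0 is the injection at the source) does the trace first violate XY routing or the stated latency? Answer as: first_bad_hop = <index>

hop 1: step (+1,+0), +6 cyc — BAD: Δcyc=6≠L

first_bad_hop = 1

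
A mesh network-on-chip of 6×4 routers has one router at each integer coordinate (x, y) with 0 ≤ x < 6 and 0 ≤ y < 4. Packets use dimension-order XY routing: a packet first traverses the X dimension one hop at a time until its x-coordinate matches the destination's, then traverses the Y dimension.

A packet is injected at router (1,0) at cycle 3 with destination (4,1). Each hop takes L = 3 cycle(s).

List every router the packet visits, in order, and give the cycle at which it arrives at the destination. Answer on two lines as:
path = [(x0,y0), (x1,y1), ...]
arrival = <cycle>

hop 0: (1,0) @ cyc 3
hop 1: (2,0) @ cyc 6  [E]
hop 2: (3,0) @ cyc 9  [E]
hop 3: (4,0) @ cyc 12  [E]
hop 4: (4,1) @ cyc 15  [N]

path = [(1,0), (2,0), (3,0), (4,0), (4,1)]
arrival = 15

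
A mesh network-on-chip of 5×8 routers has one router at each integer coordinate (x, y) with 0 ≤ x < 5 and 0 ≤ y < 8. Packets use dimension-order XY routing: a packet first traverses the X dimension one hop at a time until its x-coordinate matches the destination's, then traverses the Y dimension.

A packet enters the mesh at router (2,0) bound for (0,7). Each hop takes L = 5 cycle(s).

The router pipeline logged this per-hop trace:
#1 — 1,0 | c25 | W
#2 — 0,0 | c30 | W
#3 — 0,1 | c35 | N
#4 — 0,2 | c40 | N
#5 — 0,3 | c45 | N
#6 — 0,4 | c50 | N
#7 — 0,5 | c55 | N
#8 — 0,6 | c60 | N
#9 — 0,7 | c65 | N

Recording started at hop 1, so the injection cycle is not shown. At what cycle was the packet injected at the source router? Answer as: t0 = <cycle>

t0 = 20

Hop 1 reached at cycle 25; hop k is at t0 + k·L.
Therefore t0 = 25 − L = 20.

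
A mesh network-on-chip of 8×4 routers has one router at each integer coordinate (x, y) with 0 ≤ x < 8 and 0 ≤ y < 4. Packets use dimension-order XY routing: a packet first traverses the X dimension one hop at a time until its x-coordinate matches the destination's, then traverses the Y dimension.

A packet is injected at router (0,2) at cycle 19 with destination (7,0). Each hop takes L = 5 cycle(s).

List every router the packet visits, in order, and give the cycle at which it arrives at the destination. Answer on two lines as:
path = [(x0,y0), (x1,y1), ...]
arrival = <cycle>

path = [(0,2), (1,2), (2,2), (3,2), (4,2), (5,2), (6,2), (7,2), (7,1), (7,0)]
arrival = 64

src (0,2)  cyc=19
E→(1,2)  cyc=24
E→(2,2)  cyc=29
E→(3,2)  cyc=34
E→(4,2)  cyc=39
E→(5,2)  cyc=44
E→(6,2)  cyc=49
E→(7,2)  cyc=54
S→(7,1)  cyc=59
S→(7,0)  cyc=64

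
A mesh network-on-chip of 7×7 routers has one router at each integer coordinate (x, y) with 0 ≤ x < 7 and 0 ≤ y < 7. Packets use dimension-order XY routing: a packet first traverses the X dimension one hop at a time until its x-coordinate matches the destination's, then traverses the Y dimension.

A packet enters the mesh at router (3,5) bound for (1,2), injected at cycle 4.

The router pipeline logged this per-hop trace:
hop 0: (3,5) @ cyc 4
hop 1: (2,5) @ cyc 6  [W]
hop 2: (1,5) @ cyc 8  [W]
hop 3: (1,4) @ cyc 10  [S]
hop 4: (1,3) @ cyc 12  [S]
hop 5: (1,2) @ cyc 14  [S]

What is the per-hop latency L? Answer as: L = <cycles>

cyc[1] − cyc[0] = 6 − 4 = 2.
Each hop adds L, hence L = 2.

L = 2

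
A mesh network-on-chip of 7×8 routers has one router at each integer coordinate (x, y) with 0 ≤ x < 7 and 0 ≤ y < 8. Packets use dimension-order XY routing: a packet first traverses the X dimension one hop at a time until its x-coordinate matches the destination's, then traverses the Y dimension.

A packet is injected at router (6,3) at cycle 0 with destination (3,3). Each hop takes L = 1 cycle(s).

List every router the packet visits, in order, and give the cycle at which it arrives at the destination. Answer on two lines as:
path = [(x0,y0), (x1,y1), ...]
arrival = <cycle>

src (6,3)  cyc=0
W→(5,3)  cyc=1
W→(4,3)  cyc=2
W→(3,3)  cyc=3

path = [(6,3), (5,3), (4,3), (3,3)]
arrival = 3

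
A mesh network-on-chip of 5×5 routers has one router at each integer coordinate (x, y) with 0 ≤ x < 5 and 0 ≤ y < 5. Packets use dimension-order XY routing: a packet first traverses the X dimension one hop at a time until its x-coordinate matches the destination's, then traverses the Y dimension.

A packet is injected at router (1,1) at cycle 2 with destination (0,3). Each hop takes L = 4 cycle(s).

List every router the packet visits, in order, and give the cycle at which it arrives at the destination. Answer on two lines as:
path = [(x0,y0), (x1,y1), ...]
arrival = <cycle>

src (1,1)  cyc=2
W→(0,1)  cyc=6
N→(0,2)  cyc=10
N→(0,3)  cyc=14

path = [(1,1), (0,1), (0,2), (0,3)]
arrival = 14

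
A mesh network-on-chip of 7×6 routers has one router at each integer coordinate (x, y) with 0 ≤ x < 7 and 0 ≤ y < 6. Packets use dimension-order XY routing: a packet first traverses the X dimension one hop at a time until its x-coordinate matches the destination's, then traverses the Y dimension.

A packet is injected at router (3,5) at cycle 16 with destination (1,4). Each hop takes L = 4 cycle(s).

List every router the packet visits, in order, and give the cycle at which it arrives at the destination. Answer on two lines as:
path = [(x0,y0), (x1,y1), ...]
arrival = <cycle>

path = [(3,5), (2,5), (1,5), (1,4)]
arrival = 28

#0 — 3,5 | c16
#1 — 2,5 | c20 | W
#2 — 1,5 | c24 | W
#3 — 1,4 | c28 | S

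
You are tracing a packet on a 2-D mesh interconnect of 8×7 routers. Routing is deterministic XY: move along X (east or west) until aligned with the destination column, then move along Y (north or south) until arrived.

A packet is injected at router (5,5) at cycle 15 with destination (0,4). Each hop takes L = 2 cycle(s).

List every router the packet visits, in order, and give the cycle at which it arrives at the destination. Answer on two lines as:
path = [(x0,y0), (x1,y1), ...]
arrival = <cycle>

path = [(5,5), (4,5), (3,5), (2,5), (1,5), (0,5), (0,4)]
arrival = 27

hop 0: (5,5) @ cyc 15
hop 1: (4,5) @ cyc 17  [W]
hop 2: (3,5) @ cyc 19  [W]
hop 3: (2,5) @ cyc 21  [W]
hop 4: (1,5) @ cyc 23  [W]
hop 5: (0,5) @ cyc 25  [W]
hop 6: (0,4) @ cyc 27  [S]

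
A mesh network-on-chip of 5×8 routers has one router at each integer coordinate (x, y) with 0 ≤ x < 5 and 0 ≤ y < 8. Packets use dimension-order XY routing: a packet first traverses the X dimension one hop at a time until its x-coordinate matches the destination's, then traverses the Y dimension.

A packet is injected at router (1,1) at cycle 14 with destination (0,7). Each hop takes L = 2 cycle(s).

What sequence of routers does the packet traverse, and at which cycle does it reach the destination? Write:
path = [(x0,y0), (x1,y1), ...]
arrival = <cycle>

path = [(1,1), (0,1), (0,2), (0,3), (0,4), (0,5), (0,6), (0,7)]
arrival = 28

  0. router=(1,1) cycle=14 (inject)
  1. router=(0,1) cycle=16 dir=W
  2. router=(0,2) cycle=18 dir=N
  3. router=(0,3) cycle=20 dir=N
  4. router=(0,4) cycle=22 dir=N
  5. router=(0,5) cycle=24 dir=N
  6. router=(0,6) cycle=26 dir=N
  7. router=(0,7) cycle=28 dir=N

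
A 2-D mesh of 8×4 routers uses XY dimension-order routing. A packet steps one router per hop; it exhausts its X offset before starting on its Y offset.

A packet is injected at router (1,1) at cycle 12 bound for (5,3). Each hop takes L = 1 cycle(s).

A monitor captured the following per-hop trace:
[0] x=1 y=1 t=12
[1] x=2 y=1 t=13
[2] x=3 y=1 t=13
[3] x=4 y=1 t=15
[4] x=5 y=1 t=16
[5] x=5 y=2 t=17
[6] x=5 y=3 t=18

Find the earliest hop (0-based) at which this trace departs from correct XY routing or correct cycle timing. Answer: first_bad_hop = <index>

first_bad_hop = 2

hop 1: step (+1,+0), +1 cyc — ok
hop 2: step (+1,+0), +0 cyc — BAD: Δcyc=0≠L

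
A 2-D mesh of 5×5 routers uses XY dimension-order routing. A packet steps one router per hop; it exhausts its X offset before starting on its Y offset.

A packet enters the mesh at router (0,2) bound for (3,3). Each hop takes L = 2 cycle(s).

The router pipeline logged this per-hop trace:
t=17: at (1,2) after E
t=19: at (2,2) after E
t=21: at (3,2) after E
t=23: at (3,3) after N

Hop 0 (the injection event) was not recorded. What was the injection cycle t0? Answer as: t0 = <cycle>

At hop 1 the cycle is 17; in general cyc_k = t0 + kL.
Therefore t0 = 17 − L = 15.

t0 = 15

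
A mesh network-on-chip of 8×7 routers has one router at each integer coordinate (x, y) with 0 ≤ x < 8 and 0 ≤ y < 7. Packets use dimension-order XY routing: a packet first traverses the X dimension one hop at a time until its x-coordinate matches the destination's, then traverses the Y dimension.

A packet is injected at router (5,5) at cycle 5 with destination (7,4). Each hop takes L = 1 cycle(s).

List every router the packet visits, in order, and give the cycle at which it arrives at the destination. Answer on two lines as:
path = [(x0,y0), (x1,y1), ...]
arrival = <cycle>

#0 — 5,5 | c5
#1 — 6,5 | c6 | E
#2 — 7,5 | c7 | E
#3 — 7,4 | c8 | S

path = [(5,5), (6,5), (7,5), (7,4)]
arrival = 8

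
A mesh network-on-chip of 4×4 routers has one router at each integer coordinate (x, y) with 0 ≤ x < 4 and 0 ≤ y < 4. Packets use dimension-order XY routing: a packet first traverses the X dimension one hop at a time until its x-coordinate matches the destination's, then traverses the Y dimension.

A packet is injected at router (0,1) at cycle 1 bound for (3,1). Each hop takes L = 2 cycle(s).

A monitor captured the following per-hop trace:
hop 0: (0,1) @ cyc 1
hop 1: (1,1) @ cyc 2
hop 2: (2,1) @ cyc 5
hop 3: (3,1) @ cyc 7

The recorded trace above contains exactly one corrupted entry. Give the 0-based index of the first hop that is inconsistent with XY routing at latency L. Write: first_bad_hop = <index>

first_bad_hop = 1

check 1→ d=(1,0) cyc+1: BAD: Δcyc=1≠L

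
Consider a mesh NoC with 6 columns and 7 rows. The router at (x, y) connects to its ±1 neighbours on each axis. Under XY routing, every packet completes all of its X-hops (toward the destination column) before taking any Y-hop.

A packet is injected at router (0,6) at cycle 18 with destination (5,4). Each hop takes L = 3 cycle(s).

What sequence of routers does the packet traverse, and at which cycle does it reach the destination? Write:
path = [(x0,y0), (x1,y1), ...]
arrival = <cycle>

src (0,6)  cyc=18
E→(1,6)  cyc=21
E→(2,6)  cyc=24
E→(3,6)  cyc=27
E→(4,6)  cyc=30
E→(5,6)  cyc=33
S→(5,5)  cyc=36
S→(5,4)  cyc=39

path = [(0,6), (1,6), (2,6), (3,6), (4,6), (5,6), (5,5), (5,4)]
arrival = 39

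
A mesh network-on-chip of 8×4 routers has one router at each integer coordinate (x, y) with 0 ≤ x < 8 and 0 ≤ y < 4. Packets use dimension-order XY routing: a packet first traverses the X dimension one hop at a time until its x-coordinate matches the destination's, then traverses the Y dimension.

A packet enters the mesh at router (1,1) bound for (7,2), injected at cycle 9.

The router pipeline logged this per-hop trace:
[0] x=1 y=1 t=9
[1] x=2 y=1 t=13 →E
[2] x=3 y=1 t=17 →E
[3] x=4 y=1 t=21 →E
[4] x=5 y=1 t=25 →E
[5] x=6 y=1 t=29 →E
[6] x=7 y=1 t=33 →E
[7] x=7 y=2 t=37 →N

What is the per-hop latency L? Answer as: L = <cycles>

L = 4

From hop 0 (9) to hop 1 (13): +4 cycles.
Per-hop latency L = Δcyc = 4.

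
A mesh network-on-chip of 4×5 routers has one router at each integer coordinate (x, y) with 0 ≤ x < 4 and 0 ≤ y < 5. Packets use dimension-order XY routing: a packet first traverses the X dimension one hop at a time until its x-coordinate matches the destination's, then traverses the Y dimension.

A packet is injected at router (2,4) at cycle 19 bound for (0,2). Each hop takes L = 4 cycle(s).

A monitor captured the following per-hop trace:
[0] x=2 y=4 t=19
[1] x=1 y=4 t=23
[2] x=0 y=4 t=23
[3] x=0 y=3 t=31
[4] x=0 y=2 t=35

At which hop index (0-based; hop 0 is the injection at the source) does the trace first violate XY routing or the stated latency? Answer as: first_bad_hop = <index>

hop 1: step (-1,+0), +4 cyc — ok
hop 2: step (-1,+0), +0 cyc — BAD: Δcyc=0≠L

first_bad_hop = 2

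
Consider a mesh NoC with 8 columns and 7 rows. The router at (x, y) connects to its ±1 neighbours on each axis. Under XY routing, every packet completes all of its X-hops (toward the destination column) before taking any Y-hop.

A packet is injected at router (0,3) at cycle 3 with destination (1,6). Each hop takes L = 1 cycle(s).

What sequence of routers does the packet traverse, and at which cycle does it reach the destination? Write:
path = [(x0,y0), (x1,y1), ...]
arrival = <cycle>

src (0,3)  cyc=3
E→(1,3)  cyc=4
N→(1,4)  cyc=5
N→(1,5)  cyc=6
N→(1,6)  cyc=7

path = [(0,3), (1,3), (1,4), (1,5), (1,6)]
arrival = 7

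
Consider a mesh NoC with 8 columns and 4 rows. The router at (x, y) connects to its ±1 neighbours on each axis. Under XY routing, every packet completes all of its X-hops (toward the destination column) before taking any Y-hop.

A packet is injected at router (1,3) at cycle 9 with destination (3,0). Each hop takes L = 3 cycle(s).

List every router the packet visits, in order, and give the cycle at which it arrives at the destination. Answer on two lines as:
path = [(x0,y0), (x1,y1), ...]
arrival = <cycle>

path = [(1,3), (2,3), (3,3), (3,2), (3,1), (3,0)]
arrival = 24

src (1,3)  cyc=9
E→(2,3)  cyc=12
E→(3,3)  cyc=15
S→(3,2)  cyc=18
S→(3,1)  cyc=21
S→(3,0)  cyc=24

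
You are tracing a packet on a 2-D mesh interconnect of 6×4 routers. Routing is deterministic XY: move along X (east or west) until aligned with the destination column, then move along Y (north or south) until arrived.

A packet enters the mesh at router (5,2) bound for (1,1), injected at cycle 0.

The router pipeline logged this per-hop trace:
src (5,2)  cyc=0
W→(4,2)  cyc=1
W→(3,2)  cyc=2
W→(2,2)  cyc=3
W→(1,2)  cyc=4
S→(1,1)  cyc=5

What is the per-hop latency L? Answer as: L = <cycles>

Between hops 0 and 1 the cycle counter advances 1 − 0 = 1.
Each hop adds L, hence L = 1.

L = 1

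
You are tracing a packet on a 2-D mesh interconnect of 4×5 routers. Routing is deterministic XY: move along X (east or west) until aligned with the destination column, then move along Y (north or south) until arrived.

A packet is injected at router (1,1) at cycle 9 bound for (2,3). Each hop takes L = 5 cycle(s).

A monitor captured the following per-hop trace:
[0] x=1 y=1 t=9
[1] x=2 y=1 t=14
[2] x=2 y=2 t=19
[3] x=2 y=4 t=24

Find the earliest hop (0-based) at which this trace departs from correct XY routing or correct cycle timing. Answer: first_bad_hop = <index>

check 1→ d=(1,0) cyc+5: ok
check 2→ d=(0,1) cyc+5: ok
check 3→ d=(0,2) cyc+5: BAD: non-unit step

first_bad_hop = 3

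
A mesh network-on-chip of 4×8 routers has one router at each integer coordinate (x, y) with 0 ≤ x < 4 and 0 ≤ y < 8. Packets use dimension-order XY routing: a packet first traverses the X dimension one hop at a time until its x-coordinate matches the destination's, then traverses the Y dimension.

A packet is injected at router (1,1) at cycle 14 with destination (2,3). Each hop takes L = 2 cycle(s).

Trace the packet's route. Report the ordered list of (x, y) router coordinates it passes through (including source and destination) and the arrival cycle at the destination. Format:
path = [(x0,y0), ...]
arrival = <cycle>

[0] x=1 y=1 t=14
[1] x=2 y=1 t=16 →E
[2] x=2 y=2 t=18 →N
[3] x=2 y=3 t=20 →N

path = [(1,1), (2,1), (2,2), (2,3)]
arrival = 20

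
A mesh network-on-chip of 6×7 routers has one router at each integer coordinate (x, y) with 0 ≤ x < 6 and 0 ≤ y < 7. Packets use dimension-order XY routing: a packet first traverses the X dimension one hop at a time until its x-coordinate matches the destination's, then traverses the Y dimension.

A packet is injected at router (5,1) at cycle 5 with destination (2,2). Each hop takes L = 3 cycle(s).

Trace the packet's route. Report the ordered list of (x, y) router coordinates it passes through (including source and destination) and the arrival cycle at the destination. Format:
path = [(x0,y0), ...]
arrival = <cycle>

path = [(5,1), (4,1), (3,1), (2,1), (2,2)]
arrival = 17

#0 — 5,1 | c5
#1 — 4,1 | c8 | W
#2 — 3,1 | c11 | W
#3 — 2,1 | c14 | W
#4 — 2,2 | c17 | N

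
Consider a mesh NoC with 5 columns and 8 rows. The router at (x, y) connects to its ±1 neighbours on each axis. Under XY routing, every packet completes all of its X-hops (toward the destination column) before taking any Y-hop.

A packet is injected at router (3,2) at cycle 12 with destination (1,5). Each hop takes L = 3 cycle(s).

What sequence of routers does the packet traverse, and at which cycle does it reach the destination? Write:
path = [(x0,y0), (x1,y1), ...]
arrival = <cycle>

hop 0: (3,2) @ cyc 12
hop 1: (2,2) @ cyc 15  [W]
hop 2: (1,2) @ cyc 18  [W]
hop 3: (1,3) @ cyc 21  [N]
hop 4: (1,4) @ cyc 24  [N]
hop 5: (1,5) @ cyc 27  [N]

path = [(3,2), (2,2), (1,2), (1,3), (1,4), (1,5)]
arrival = 27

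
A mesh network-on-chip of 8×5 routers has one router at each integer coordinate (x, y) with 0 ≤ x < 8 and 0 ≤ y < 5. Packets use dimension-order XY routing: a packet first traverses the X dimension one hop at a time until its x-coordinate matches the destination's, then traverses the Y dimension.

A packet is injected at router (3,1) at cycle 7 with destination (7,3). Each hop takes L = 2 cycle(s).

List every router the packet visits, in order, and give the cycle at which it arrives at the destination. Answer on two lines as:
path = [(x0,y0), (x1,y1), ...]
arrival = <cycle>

path = [(3,1), (4,1), (5,1), (6,1), (7,1), (7,2), (7,3)]
arrival = 19

hop 0: (3,1) @ cyc 7
hop 1: (4,1) @ cyc 9  [E]
hop 2: (5,1) @ cyc 11  [E]
hop 3: (6,1) @ cyc 13  [E]
hop 4: (7,1) @ cyc 15  [E]
hop 5: (7,2) @ cyc 17  [N]
hop 6: (7,3) @ cyc 19  [N]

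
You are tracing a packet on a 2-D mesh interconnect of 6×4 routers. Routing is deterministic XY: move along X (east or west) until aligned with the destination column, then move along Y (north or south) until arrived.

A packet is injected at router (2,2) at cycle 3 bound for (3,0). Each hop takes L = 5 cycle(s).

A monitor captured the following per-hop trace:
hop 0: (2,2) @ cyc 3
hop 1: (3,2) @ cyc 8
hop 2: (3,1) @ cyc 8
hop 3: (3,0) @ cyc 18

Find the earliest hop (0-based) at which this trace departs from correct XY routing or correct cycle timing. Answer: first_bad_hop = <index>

  1: Δx=+1 Δy=+0 Δt=5 [ok]
  2: Δx=+0 Δy=-1 Δt=0 [BAD: Δcyc=0≠L]

first_bad_hop = 2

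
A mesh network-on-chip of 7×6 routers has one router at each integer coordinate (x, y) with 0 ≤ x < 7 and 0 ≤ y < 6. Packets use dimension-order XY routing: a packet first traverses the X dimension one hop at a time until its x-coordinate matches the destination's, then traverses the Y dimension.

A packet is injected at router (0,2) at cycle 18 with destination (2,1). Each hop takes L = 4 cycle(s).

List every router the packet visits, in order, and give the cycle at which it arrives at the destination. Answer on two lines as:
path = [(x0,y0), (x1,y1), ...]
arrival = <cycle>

path = [(0,2), (1,2), (2,2), (2,1)]
arrival = 30

src (0,2)  cyc=18
E→(1,2)  cyc=22
E→(2,2)  cyc=26
S→(2,1)  cyc=30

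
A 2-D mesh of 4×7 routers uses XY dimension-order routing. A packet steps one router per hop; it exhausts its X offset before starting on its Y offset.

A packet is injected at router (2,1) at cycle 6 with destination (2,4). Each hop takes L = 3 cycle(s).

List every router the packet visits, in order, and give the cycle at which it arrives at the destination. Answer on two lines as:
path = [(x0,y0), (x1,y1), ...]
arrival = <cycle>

  0. router=(2,1) cycle=6 (inject)
  1. router=(2,2) cycle=9 dir=N
  2. router=(2,3) cycle=12 dir=N
  3. router=(2,4) cycle=15 dir=N

path = [(2,1), (2,2), (2,3), (2,4)]
arrival = 15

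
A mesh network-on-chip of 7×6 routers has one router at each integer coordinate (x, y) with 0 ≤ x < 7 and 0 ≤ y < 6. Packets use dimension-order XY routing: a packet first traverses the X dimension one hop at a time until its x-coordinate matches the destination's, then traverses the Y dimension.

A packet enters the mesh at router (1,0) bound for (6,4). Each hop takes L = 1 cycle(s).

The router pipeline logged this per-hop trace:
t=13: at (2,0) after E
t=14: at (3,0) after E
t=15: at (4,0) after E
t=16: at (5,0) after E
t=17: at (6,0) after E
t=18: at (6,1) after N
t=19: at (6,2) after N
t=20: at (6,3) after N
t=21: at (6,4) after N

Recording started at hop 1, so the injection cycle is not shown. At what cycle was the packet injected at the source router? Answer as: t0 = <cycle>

t0 = 12

At hop 1 the cycle is 13; in general cyc_k = t0 + kL.
Subtract one hop: t0 = 13 − 1 = 12.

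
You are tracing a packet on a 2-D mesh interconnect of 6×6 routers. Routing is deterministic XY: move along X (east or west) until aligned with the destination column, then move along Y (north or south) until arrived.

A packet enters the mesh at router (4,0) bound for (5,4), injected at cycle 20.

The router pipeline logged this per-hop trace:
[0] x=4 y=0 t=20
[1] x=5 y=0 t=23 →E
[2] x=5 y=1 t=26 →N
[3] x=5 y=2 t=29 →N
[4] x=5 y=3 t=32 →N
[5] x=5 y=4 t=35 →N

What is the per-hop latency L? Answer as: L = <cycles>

L = 3

From hop 0 (20) to hop 1 (23): +3 cycles.
One hop costs L cycles, so L = 3.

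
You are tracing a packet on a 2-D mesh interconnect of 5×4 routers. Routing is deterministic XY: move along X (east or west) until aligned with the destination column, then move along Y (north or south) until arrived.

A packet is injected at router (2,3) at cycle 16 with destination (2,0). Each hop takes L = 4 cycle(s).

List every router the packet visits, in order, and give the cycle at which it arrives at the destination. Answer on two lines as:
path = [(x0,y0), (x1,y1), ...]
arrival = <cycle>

path = [(2,3), (2,2), (2,1), (2,0)]
arrival = 28

  0. router=(2,3) cycle=16 (inject)
  1. router=(2,2) cycle=20 dir=S
  2. router=(2,1) cycle=24 dir=S
  3. router=(2,0) cycle=28 dir=S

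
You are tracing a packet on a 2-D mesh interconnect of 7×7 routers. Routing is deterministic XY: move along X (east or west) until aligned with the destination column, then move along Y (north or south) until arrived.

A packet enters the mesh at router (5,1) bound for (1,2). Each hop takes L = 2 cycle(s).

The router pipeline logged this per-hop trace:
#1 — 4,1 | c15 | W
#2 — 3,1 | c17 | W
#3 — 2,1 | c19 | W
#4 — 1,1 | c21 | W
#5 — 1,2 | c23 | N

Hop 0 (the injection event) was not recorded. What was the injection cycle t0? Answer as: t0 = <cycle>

Hop 1 reached at cycle 15; hop k is at t0 + k·L.
t0 = cyc[1] − L = 15 − 2 = 13.

t0 = 13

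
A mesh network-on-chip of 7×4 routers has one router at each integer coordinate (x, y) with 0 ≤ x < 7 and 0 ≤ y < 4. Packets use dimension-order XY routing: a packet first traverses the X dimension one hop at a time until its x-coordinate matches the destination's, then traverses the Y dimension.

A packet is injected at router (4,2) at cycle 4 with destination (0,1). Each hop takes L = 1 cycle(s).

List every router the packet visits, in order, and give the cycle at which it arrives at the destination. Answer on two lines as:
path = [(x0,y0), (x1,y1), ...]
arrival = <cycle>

[0] x=4 y=2 t=4
[1] x=3 y=2 t=5 →W
[2] x=2 y=2 t=6 →W
[3] x=1 y=2 t=7 →W
[4] x=0 y=2 t=8 →W
[5] x=0 y=1 t=9 →S

path = [(4,2), (3,2), (2,2), (1,2), (0,2), (0,1)]
arrival = 9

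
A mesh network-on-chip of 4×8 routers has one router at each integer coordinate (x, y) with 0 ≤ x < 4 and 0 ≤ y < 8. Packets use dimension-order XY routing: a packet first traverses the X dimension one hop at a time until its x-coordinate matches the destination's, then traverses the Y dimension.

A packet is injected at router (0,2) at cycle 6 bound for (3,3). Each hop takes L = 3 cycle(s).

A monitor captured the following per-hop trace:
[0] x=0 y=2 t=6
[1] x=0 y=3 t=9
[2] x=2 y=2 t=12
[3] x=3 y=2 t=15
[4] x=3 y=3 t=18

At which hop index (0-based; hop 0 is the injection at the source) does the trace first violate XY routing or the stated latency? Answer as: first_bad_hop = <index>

first_bad_hop = 1

[1] (+0,+1) / 3c ⇒ BAD: Y-move but x=0≠3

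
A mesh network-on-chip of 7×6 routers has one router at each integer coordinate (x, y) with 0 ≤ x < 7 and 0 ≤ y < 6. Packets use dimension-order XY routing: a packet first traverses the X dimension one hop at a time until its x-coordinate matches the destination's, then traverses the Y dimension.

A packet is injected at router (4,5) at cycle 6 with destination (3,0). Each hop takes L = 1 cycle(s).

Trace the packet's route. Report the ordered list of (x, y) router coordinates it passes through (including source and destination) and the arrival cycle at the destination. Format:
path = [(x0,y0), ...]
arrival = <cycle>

path = [(4,5), (3,5), (3,4), (3,3), (3,2), (3,1), (3,0)]
arrival = 12

[0] x=4 y=5 t=6
[1] x=3 y=5 t=7 →W
[2] x=3 y=4 t=8 →S
[3] x=3 y=3 t=9 →S
[4] x=3 y=2 t=10 →S
[5] x=3 y=1 t=11 →S
[6] x=3 y=0 t=12 →S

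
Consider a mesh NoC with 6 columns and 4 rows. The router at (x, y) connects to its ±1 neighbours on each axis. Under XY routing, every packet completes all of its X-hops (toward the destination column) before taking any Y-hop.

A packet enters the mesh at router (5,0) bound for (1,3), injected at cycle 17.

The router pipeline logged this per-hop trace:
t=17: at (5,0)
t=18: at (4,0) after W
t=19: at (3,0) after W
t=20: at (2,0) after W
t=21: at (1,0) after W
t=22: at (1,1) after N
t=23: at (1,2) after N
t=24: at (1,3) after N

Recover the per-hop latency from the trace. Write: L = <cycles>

From hop 0 (17) to hop 1 (18): +1 cycles.
One hop costs L cycles, so L = 1.

L = 1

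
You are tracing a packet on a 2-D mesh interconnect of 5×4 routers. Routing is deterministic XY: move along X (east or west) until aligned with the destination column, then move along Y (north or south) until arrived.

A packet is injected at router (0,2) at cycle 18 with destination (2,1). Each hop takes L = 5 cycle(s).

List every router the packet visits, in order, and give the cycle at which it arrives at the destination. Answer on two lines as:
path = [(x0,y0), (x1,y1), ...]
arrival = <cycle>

path = [(0,2), (1,2), (2,2), (2,1)]
arrival = 33

t=18: at (0,2)
t=23: at (1,2) after E
t=28: at (2,2) after E
t=33: at (2,1) after S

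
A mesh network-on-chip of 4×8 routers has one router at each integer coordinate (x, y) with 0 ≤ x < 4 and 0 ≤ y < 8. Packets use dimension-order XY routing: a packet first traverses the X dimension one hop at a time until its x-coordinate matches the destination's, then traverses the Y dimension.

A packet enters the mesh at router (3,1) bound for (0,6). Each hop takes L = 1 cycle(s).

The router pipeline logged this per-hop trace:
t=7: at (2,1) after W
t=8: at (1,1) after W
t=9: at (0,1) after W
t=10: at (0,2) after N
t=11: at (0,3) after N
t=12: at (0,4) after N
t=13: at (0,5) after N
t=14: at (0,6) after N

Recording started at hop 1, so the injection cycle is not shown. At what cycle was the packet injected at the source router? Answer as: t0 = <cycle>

t0 = 6

cyc[1] = 7 and cyc[k] = t0 + k·L for every k.
So t0 = 7 − 1·1 = 6.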